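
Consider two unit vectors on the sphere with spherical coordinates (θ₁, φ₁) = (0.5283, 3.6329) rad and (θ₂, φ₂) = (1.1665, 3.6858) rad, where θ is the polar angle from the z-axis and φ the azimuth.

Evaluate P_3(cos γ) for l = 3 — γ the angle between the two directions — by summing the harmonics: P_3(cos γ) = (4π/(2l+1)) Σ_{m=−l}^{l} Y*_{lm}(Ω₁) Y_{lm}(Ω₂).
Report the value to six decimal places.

0.088358

Expand P_3 via completeness: Σ_{m} conj(Y_{3,m}) at Ω₁ times Y_{3,m} at Ω₂ —
  [-3]  conj(Y_{3,-3})(Ω₁) = -0.005168-0.053185i ; Y_{3,-3}(Ω₂) = +0.020033+0.323611i ; Δ = +0.017108-0.002738i
  [-2]  conj(Y_{3,-2})(Ω₁) = +0.124434+0.186579i ; Y_{3,-2}(Ω₂) = +0.157635-0.301036i ; Δ = +0.075782-0.008048i
  [-1]  conj(Y_{3,-1})(Ω₁) = -0.392065-0.209782i ; Y_{3,-1}(Ω₂) = +0.057524-0.034811i ; Δ = -0.029856+0.001581i
  [+0]  conj(Y_{3,0})(Ω₁) = +0.235146-0.000000i ; Y_{3,0}(Ω₂) = -0.326813+0.000000i ; Δ = -0.076849+0.000000i
  [+1]  conj(Y_{3,1})(Ω₁) = +0.392065-0.209782i ; Y_{3,1}(Ω₂) = -0.057524-0.034811i ; Δ = -0.029856-0.001581i
  [+2]  conj(Y_{3,2})(Ω₁) = +0.124434-0.186579i ; Y_{3,2}(Ω₂) = +0.157635+0.301036i ; Δ = +0.075782+0.008048i
  [+3]  conj(Y_{3,3})(Ω₁) = +0.005168-0.053185i ; Y_{3,3}(Ω₂) = -0.020033+0.323611i ; Δ = +0.017108+0.002738i
Accumulated sum +0.049219+0.000000i; after 4π/(2l+1) scaling, +0.088358+0.000000i ⇒ P_3 = 0.088358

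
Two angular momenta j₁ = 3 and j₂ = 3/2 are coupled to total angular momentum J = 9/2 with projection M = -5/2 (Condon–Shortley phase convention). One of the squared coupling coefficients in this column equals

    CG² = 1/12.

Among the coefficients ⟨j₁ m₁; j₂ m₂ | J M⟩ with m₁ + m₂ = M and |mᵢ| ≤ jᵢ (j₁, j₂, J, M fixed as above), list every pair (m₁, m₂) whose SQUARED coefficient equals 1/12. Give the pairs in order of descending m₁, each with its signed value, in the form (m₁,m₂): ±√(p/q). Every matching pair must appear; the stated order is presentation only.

(-3,1/2): +√(1/12)

Admissible pairs with m₁+m₂ = M = -5/2: (-3,1/2), (-2,-1/2), (-1,-3/2)
  (m₁,m₂)=(-1,-3/2): CG² = 5/12, CG = +√(5/12)
  (m₁,m₂)=(-2,-1/2): CG² = 1/2, CG = +√(1/2)
  (m₁,m₂)=(-3,1/2): CG² = 1/12, CG = +√(1/12)   ← matches the target
Pairs with CG² = 1/12: (-3,1/2): +√(1/12)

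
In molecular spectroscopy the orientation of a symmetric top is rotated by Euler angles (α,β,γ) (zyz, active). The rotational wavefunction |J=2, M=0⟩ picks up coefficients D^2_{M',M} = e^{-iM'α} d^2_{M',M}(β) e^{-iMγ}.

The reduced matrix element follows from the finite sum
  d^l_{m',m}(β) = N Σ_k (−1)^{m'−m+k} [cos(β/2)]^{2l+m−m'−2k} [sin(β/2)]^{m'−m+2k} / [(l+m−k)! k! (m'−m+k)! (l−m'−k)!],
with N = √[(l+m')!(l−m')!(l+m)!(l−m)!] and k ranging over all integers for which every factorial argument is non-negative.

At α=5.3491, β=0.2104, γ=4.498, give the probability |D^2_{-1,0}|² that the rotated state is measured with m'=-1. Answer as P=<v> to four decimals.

First d^2_{-1,0}(β=0.2104), then the phase factors e^{-i(-1)α} and e^{-i(0)γ}:
With c≡cos(β/2)=0.994472 and s≡sin(β/2)=0.105006, N=[1·6·2·2]^{1/2}=4.898979
Admissible k: 1..2 (factorial args all ≥0)
  k=1: (−1)^0·4.8990/(2)·0.9945^3·0.1050^1 = +0.252969
  k=2: (−1)^1·4.8990/(2)·0.9945^1·0.1050^3 = -0.002820
d^2_{-1,0}(0.2104) = +0.252969 -0.002820 = +0.250149
|D^2_{-1,0}|² = |d^2_{-1,0}(β)|² = (+0.250149)² = 0.062574 (the z-rotation phases have unit modulus)

P=0.0626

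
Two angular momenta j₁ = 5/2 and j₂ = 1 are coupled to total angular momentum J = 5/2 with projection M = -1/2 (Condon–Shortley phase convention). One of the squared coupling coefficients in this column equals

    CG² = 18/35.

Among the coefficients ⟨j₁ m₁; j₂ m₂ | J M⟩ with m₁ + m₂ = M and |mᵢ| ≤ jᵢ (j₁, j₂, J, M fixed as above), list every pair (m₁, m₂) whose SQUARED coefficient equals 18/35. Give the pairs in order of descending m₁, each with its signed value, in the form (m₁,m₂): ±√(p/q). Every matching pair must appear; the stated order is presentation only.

(1/2,-1): +√(18/35)

Admissible pairs with m₁+m₂ = M = -1/2: (-3/2,1), (-1/2,0), (1/2,-1)
  (m₁,m₂)=(1/2,-1): CG² = 18/35, CG = +√(18/35)   ← matches the target
  (m₁,m₂)=(-1/2,0): CG² = 1/35, CG = −√(1/35)
  (m₁,m₂)=(-3/2,1): CG² = 16/35, CG = −√(16/35)
Pairs with CG² = 18/35: (1/2,-1): +√(18/35)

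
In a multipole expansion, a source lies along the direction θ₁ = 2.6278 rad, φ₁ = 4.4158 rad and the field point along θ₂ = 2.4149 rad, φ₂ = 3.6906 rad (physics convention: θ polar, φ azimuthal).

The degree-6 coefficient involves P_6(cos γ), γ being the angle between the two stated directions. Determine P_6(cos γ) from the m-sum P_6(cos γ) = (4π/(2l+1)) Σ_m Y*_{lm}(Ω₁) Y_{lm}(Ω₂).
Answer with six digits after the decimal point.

-0.266353

Addition theorem: P_6(cos γ) = (4π/13) Σ_m Y*_{lm}(Ω₁) Y_{lm}(Ω₂), m = −6…6:
  m=-6: (0.001411, 0.006661) × (-0.041071, 0.006310) = (-0.000100, -0.000265)  (running Σ = (-0.000100, -0.000265))
  m=-5: (0.041633, 0.003667) × (-0.149356, -0.062541) = (-0.005989, -0.003152)  (running Σ = (-0.006089, -0.003416))
  m=-4: (0.057330, -0.141706) × (-0.209323, -0.289986) = (-0.053093, 0.013037)  (running Σ = (-0.059182, 0.009621))
  m=-3: (-0.279567, -0.226551) × (-0.034188, -0.447641) = (-0.091856, 0.132891)  (running Σ = (-0.151038, 0.142512))
  m=-2: (-0.412984, 0.278421) × (0.081297, -0.158947) = (0.010680, 0.088277)  (running Σ = (-0.140358, 0.230789))
  m=-1: (0.063364, 0.207341) × (-0.254968, 0.155974) = (-0.048496, -0.042982)  (running Σ = (-0.188854, 0.187807))
  m=0: (-0.367509, -0.000000) × (-0.277988, 0.000000) = (0.102163, 0.000000)  (running Σ = (-0.086691, 0.187807))
  m=1: (-0.063364, 0.207341) × (0.254968, 0.155974) = (-0.048496, 0.042982)  (running Σ = (-0.135186, 0.230789))
  m=2: (-0.412984, -0.278421) × (0.081297, 0.158947) = (0.010680, -0.088277)  (running Σ = (-0.124506, 0.142512))
  m=3: (0.279567, -0.226551) × (0.034188, -0.447641) = (-0.091856, -0.132891)  (running Σ = (-0.216362, 0.009621))
  m=4: (0.057330, 0.141706) × (-0.209323, 0.289986) = (-0.053093, -0.013037)  (running Σ = (-0.269455, -0.003416))
  m=5: (-0.041633, 0.003667) × (0.149356, -0.062541) = (-0.005989, 0.003152)  (running Σ = (-0.275444, -0.000265))
  m=6: (0.001411, -0.006661) × (-0.041071, -0.006310) = (-0.000100, 0.000265)  (running Σ = (-0.275544, -0.000000))
Σ over m = (-0.275544, -0.000000); ×(4π/13) → (-0.266353, -0.000000). Real part: -0.266353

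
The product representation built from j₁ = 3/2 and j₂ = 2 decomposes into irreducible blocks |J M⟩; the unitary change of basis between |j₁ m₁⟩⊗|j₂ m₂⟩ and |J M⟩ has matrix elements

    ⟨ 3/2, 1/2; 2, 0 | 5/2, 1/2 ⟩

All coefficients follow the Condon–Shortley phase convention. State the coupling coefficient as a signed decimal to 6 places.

j₁+j₂−J=1  J+j₁−j₂=2  J−j₁+j₂=3  j₁+j₂+J+1=7
(j₁±m₁, j₂±m₂, J±M) = (2,1,2,2,3,2)
P² = 48/35
sum k=0..1:
  [0] +1/2 = 1/2
  [1] −1/4 = -1/4
S = 1/4
C² = P²·S² = 3/35 ; C = +0.292770

+0.292770  (= +√(3/35))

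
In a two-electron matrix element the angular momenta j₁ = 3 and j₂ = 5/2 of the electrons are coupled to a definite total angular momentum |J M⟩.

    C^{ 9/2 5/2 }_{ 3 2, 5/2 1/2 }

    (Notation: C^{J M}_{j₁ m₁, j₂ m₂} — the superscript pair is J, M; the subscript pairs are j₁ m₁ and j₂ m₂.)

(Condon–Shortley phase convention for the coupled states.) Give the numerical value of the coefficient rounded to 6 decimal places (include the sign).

√[10·1!5!4!/11! · 5!1!3!2!7!2!] = √(115200/11)
  +(−1)^0/∏(0,1,1,3,4,1)! = 1/144  (running 1/144)
  +(−1)^1/∏(1,0,0,2,5,2)! = -1/480  (running 7/1440)
⟨..|..⟩ = √(115200/11)·(7/1440) = +0.497468

+√(49/198) ≈ +0.497468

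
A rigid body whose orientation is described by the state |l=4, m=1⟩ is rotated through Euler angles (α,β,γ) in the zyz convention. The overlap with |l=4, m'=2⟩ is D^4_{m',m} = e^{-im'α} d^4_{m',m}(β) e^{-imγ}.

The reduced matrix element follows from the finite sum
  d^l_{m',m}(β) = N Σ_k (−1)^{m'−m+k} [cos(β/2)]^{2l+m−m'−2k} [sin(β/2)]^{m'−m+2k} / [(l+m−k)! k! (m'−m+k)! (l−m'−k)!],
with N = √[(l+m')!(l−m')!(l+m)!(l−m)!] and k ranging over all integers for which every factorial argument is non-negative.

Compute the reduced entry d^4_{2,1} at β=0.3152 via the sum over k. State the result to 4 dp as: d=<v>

d=-0.5345

d^4_{2,1}(β=0.3152) via the finite sum:
Half-angle: c=0.987607, s=0.156948. N=√(720·2·120·6)=1018.233765
k: max(0,(1)−(2))=0 … min(4+(1),4−(2))=2
  k=0: (−1)^1·1018.2338/(240)·0.9876^7·0.1569^1 = -0.610213
  k=1: (−1)^2·1018.2338/(48)·0.9876^5·0.1569^3 = +0.077054
  k=2: (−1)^3·1018.2338/(72)·0.9876^3·0.1569^5 = -0.001297
d^4_{2,1}(0.3152) = -0.610213 +0.077054 -0.001297 = -0.534456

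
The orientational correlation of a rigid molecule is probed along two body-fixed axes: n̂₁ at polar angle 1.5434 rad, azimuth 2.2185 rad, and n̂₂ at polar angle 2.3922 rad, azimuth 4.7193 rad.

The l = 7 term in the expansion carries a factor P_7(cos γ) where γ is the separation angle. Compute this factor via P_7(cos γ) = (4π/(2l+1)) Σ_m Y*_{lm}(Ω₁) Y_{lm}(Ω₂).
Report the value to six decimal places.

-0.314614

Expand P_7 via completeness: Σ_{m} conj(Y_{7,m}) at Ω₁ times Y_{7,m} at Ω₂ —
  term(m=-7) = (0.003817, 0.016538)   from Y*(Ω₁)=(-0.490807, 0.088533), Y(Ω₂)=(-0.001646, -0.033993)
  term(m=-6) = (0.005338, 0.004525)   from Y*(Ω₁)=(0.037602, 0.034655), Y(Ω₂)=(0.136739, -0.005673)
  term(m=-5) = (-0.116253, -0.007260)   from Y*(Ω₁)=(-0.035097, 0.360966), Y(Ω₂)=(0.011096, 0.320983)
  term(m=-4) = (-0.023068, 0.015061)   from Y*(Ω₁)=(0.051145, -0.031412), Y(Ω₂)=(-0.458814, 0.012687)
  term(m=-3) = (0.034183, -0.093188)   from Y*(Ω₁)=(0.303723, 0.118612), Y(Ω₂)=(-0.006311, -0.304354)
  term(m=-2) = (0.002787, 0.009366)   from Y*(Ω₁)=(-0.017372, -0.061479), Y(Ω₂)=(-0.152943, 0.002114)
  term(m=-1) = (-0.095888, -0.071511)   from Y*(Ω₁)=(0.188730, -0.249449), Y(Ω₂)=(-0.002643, -0.382400)
  term(m=+0) = (0.002624, 0.000000)   from Y*(Ω₁)=(-0.065026, -0.000000), Y(Ω₂)=(-0.040360, 0.000000)
  term(m=+1) = (-0.095888, 0.071511)   from Y*(Ω₁)=(-0.188730, -0.249449), Y(Ω₂)=(0.002643, -0.382400)
  term(m=+2) = (0.002787, -0.009366)   from Y*(Ω₁)=(-0.017372, 0.061479), Y(Ω₂)=(-0.152943, -0.002114)
  term(m=+3) = (0.034183, 0.093188)   from Y*(Ω₁)=(-0.303723, 0.118612), Y(Ω₂)=(0.006311, -0.304354)
  term(m=+4) = (-0.023068, -0.015061)   from Y*(Ω₁)=(0.051145, 0.031412), Y(Ω₂)=(-0.458814, -0.012687)
  term(m=+5) = (-0.116253, 0.007260)   from Y*(Ω₁)=(0.035097, 0.360966), Y(Ω₂)=(-0.011096, 0.320983)
  term(m=+6) = (0.005338, -0.004525)   from Y*(Ω₁)=(0.037602, -0.034655), Y(Ω₂)=(0.136739, 0.005673)
  term(m=+7) = (0.003817, -0.016538)   from Y*(Ω₁)=(0.490807, 0.088533), Y(Ω₂)=(0.001646, -0.033993)
Total Σ_m = (-0.375542, -0.000000). Multiply by 0.837758: (-0.314614, -0.000000). P_7(cos γ) = -0.314614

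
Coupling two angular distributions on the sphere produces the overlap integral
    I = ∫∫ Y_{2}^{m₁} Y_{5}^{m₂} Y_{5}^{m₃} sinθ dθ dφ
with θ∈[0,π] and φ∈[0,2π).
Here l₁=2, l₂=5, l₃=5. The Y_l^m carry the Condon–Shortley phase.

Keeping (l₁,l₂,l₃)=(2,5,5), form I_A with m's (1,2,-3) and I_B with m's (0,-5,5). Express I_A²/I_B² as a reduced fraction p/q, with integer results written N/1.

Same 2,5,5: normalisation and zero-m 3j drop out of the ratio.
A: Δ: 2! 2! 8! / 13! → 1/38610; sum: t=0:+1/10080 t=1:−1/2880 = -1/4032; 3j²(2 5 5; 1 2 -3) = Δ·Π!·Σ² = 10/429  (sign -1)
B: Δ: 2! 2! 8! / 13! → 1/38610; sum: t=0:+1/161280 = 1/161280; 3j²(2 5 5; 0 -5 5) = Δ·Π!·Σ² = 15/286  (sign +1)
I_A²/I_B² = (10/429)/(15/286) = 4/9

4/9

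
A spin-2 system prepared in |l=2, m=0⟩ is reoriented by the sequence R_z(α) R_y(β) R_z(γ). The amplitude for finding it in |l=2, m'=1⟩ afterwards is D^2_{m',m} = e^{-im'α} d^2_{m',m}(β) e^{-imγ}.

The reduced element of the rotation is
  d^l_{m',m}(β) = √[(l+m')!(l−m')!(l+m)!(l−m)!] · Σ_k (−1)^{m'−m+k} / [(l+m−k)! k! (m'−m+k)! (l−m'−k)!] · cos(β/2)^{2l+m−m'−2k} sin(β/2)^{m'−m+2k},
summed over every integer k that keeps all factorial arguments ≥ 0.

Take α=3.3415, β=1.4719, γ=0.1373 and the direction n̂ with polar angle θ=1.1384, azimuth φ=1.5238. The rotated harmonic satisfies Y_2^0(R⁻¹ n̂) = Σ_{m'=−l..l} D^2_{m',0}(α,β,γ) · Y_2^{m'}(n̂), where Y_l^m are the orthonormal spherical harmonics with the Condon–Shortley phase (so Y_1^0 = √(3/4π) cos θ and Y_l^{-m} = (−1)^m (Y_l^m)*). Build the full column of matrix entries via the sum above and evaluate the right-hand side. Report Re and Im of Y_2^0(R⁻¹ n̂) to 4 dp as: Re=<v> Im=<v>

Re=-0.2849 Im=0.0000

Need the full column D^2_{m',0} for m'=−2..2 at α=3.3415, β=1.4719, γ=0.1373.
cos(β/2)=0.741193, sin(β/2)=0.671292
d^2_{-2,0}: single k=2 term ⇒ +0.606403;  D = +0.558578+0.236041i
d^2_{-1,0}: k∈[1..2] ⇒ +0.669548 -0.549213 = +0.120335;  D = -0.117938-0.023896i
d^2_{0,0}: k∈[0..2] ⇒ +0.301805 -0.990251 +0.203070 = -0.485377;  D = -0.485377+0.000000i
d^2_{1,0}: k∈[0..1] ⇒ -0.669548 +0.549213 = -0.120335;  D = +0.117938-0.023896i
d^2_{2,0}: single k=0 term ⇒ +0.606403;  D = +0.558578-0.236041i
Y_2^{m'}(θ=1.1384,φ=1.5238) and Σ D·Y over m':
  (+0.5586+0.2360i)·(-0.3170-0.0299i)  (-0.1179-0.0239i)·(+0.0138-0.2936i)  (-0.4854+0.0000i)·(-0.1492+0.0000i)  (+0.1179-0.0239i)·(-0.0138-0.2936i)  (+0.5586-0.2360i)·(-0.3170+0.0299i)
Y_2^0(R⁻¹ n̂) = -0.284923+0.000000i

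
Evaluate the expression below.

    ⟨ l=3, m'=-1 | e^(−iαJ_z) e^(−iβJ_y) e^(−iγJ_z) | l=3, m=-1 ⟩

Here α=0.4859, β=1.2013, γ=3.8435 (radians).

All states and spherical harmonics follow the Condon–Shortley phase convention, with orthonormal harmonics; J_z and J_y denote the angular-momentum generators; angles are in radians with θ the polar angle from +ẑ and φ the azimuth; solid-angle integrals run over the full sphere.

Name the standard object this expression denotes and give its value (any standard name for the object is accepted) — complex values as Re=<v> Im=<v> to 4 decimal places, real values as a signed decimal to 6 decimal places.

Wigner D-matrix element, Re=0.1688 Im=0.4190

This is a Wigner D-matrix element — the rotation-matrix element ⟨l m'| R(α,β,γ) |l m⟩ in the angular-momentum basis.
Split into d^3_{-1,-1}(β=1.2013) × two z-phases.
With c≡cos(β/2)=0.824968 and s≡sin(β/2)=0.565179, N=[2·24·2·24]^{1/2}=48.000000
Admissible k: 0..2 (factorial args all ≥0)
  k=0: (−1)^0·48.0000/(48)·0.8250^6·0.5652^0 = +0.315227
  k=1: (−1)^1·48.0000/(6)·0.8250^4·0.5652^2 = -1.183617
  k=2: (−1)^2·48.0000/(8)·0.8250^2·0.5652^4 = +0.416648
d^3_{-1,-1}(1.2013) = +0.315227 -1.183617 +0.416648 = -0.451741
Phases: e^{-i·(-1)·0.4859}=+0.884255+0.467004i, e^{-i·(-1)·3.8435}=-0.763612-0.645675i ⇒ D=+0.168813+0.419013i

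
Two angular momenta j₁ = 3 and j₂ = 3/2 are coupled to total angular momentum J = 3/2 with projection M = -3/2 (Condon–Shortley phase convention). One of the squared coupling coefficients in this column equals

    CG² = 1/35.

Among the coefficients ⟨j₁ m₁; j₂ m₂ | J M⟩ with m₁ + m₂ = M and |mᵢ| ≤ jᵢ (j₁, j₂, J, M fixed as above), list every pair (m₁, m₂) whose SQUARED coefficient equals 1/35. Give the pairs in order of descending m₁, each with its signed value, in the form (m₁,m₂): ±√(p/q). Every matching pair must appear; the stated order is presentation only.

Admissible pairs with m₁+m₂ = M = -3/2: (-3,3/2), (-2,1/2), (-1,-1/2), (0,-3/2)
  (m₁,m₂)=(0,-3/2): CG² = 1/35, CG = +√(1/35)   ← matches the target
  (m₁,m₂)=(-1,-1/2): CG² = 4/35, CG = −√(4/35)
  (m₁,m₂)=(-2,1/2): CG² = 2/7, CG = +√(2/7)
  (m₁,m₂)=(-3,3/2): CG² = 4/7, CG = −√(4/7)
Pairs with CG² = 1/35: (0,-3/2): +√(1/35)

(0,-3/2): +√(1/35)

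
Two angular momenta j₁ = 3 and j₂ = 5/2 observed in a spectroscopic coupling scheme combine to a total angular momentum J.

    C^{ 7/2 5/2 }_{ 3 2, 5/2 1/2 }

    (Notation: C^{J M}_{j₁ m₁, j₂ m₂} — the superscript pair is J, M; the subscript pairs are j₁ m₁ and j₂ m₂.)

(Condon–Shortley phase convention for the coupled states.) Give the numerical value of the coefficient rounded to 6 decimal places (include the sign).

−√(2/63) ≈ -0.178174

√[8·2!4!3!/10! · 5!1!3!2!6!1!] = √(4608/7)
  +(−1)^0/∏(0,2,1,3,3,0)! = 1/72  (running 1/72)
  +(−1)^1/∏(1,1,0,2,4,1)! = -1/48  (running -1/144)
⟨..|..⟩ = √(4608/7)·(-1/144) = -0.178174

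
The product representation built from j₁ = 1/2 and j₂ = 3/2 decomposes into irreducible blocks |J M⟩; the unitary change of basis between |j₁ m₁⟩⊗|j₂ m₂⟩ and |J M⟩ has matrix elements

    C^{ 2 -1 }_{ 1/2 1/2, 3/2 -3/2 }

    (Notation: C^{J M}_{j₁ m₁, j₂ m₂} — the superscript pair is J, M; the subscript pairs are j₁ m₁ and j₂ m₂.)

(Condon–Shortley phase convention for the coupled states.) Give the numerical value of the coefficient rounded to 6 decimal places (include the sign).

+0.500000

triangle: 0!·1!·3!/5! = 6/120
(j±m)!: 1!·0!·0!·3!·1!·3! = 36
prefactor² = (2J+1)·Δ·N² = 9
  k=0: +1/(0!·0!·0!·0!·1!·3!) = 1/6
Σ = 1/6  ⇒  CG² = 9·(1/6)² = 1/4
CG = +√(1/4) = +0.500000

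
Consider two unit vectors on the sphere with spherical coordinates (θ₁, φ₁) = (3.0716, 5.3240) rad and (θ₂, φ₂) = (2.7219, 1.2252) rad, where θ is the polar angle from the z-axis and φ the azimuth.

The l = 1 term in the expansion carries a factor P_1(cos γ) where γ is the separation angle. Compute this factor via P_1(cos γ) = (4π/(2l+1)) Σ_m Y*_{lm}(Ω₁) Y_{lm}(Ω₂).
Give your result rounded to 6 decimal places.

Term-by-term m-sum for l=1 (normalisation 4π/3 = 4.188790):
  m=-1: (+0.013874-0.019782i) × (+0.047691-0.132458i) = -0.001959-0.002781i  (running Σ = -0.001959-0.002781i)
  m=0: (-0.487406-0.000000i) × (-0.446199+0.000000i) = +0.217480+0.000000i  (running Σ = +0.215521-0.002781i)
  m=1: (-0.013874-0.019782i) × (-0.047691-0.132458i) = -0.001959+0.002781i  (running Σ = +0.213563+0.000000i)
Accumulated sum +0.213563+0.000000i; after 4π/(2l+1) scaling, +0.894569+0.000000i ⇒ P_1 = 0.894569

0.894569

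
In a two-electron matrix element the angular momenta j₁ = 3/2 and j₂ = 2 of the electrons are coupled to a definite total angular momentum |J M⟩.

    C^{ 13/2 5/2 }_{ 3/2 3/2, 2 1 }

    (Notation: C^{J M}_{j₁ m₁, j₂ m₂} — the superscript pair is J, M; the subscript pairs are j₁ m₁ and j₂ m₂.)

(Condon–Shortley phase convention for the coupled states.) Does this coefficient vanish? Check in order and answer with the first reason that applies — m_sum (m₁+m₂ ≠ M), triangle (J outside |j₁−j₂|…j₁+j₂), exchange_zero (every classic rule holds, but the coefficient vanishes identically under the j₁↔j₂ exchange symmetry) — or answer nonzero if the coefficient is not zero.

triangle

m-sum: m₁+m₂ = 3/2+1 = 5/2, M = 5/2  ✓
triangle: need |j₁−j₂| ≤ J ≤ j₁+j₂, i.e. J ∈ [1/2, 7/2]; J = 13/2 is outside ✗ ⇒ coefficient is 0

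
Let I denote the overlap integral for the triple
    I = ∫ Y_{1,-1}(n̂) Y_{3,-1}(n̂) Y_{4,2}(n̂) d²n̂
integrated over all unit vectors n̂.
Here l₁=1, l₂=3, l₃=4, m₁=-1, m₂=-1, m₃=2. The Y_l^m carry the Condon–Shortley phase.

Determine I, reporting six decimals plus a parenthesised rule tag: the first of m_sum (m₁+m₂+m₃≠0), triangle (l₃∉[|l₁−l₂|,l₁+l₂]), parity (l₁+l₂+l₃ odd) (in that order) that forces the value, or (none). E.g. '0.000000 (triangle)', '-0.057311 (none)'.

Checks pass: Σm=0; 8 even; l₃=4∈[2,4].
(2·1+1)(2·3+1)(2·4+1) = 189
Δ: 0! 2! 6! / 9! → 1/252
sum: t=0:+1/36 = 1/36
3j²(1 3 4; 0 0 0) = Δ·Π!·Σ² = 4/63  (sign +1)
sum: t=0:+1/96 = 1/96
3j²(1 3 4; -1 -1 2) = Δ·Π!·Σ² = 5/84  (sign +1)
combine: 4πI² = 189·4/63·5/84 = 5/7
take √, sign +1: I = 0.23841361
No selection rule forces the value: the integral is nonzero (none).

0.238414 (none)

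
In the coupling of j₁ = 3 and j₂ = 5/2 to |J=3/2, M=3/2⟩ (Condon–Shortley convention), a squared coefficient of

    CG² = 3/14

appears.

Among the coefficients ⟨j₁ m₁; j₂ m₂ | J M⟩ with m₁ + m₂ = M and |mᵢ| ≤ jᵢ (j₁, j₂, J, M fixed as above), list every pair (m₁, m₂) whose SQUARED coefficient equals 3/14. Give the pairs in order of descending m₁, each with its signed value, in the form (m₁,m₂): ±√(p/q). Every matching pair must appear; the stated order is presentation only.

(3,-3/2): +√(3/14)

Admissible pairs with m₁+m₂ = M = 3/2: (-1,5/2), (0,3/2), (1,1/2), (2,-1/2), (3,-3/2)
  (m₁,m₂)=(3,-3/2): CG² = 3/14, CG = +√(3/14)   ← matches the target
  (m₁,m₂)=(2,-1/2): CG² = 2/7, CG = −√(2/7)
  (m₁,m₂)=(1,1/2): CG² = 9/35, CG = +√(9/35)
  (m₁,m₂)=(0,3/2): CG² = 6/35, CG = −√(6/35)
  (m₁,m₂)=(-1,5/2): CG² = 1/14, CG = +√(1/14)
Pairs with CG² = 3/14: (3,-3/2): +√(3/14)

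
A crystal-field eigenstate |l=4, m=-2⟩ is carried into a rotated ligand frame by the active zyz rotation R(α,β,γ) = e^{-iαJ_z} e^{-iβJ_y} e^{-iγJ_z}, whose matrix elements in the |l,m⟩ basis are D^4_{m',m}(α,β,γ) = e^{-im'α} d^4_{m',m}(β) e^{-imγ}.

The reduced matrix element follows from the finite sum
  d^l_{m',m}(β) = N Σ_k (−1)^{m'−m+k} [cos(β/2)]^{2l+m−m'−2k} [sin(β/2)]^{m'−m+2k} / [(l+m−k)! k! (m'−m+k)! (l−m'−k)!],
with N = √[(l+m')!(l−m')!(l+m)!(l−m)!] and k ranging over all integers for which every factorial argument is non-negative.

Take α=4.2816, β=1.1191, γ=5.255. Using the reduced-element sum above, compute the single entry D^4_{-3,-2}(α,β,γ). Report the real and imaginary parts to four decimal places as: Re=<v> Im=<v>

Re=0.0227 Im=0.1079

D^4_{-3,-2}(4.2816,1.1191,5.2550) = e^{-i·-3·4.2816}·d^4_{-3,-2}(1.1191)·e^{-i·-2·5.2550}. Compute d first:
Half-angle: c=0.847494, s=0.530805. N=√(1·5040·2·720)=2693.993318
Admissible k: 1..2 (factorial args all ≥0)
  k=1: (−1)^0·2693.9933/(720)·0.8475^7·0.5308^1 = +0.623671
  k=2: (−1)^1·2693.9933/(240)·0.8475^5·0.5308^3 = -0.733962
d^4_{-3,-2}(1.1191) = +0.623671 -0.733962 = -0.110291
Phases: e^{-i·(-3)·4.2816}=+0.961488+0.274846i, e^{-i·(-2)·5.2550}=-0.466716-0.884407i ⇒ D=+0.022683+0.107933i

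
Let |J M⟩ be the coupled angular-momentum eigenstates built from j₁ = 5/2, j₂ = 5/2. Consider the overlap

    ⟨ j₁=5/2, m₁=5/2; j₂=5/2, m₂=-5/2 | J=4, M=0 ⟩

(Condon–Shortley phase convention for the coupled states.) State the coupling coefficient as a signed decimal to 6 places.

√[9·1!4!4!/10! · 5!0!0!5!4!4!] = √(82944/7)
  +(−1)^0/∏(0,1,0,0,4,4)! = 1/576  (running 1/576)
⟨..|..⟩ = √(82944/7)·(1/576) = +0.188982

+0.188982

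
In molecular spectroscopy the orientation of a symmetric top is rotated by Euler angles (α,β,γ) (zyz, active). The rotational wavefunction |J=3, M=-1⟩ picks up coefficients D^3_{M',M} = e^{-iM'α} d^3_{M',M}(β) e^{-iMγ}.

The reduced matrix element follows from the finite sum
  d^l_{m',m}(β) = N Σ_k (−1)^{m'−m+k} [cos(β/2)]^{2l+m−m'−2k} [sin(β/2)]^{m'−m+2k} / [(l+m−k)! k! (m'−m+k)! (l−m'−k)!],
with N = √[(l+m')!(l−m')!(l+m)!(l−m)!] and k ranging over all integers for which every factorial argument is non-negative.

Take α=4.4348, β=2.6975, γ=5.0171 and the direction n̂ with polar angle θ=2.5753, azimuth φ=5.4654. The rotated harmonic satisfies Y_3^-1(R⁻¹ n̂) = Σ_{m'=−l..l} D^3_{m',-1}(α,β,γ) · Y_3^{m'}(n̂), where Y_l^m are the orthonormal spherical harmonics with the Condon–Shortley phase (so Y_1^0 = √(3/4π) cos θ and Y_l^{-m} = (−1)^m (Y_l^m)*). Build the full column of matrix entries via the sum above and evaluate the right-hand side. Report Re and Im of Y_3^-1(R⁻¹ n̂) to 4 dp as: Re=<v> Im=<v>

Need the full column D^3_{m',-1} for m'=−3..3 at α=4.4348, β=2.6975, γ=5.0171.
cos(β/2)=0.220226, sin(β/2)=0.975449
d^3_{-3,-1}: single k=2 term ⇒ +0.008668;  D = +0.007488-0.004368i
d^3_{-2,-1}: k∈[1..2] ⇒ +0.001598 -0.062698 = -0.061100;  D = -0.015144-0.059193i
d^3_{-1,-1}: k∈[0..2] ⇒ +0.000114 -0.017905 +0.263455 = +0.245664;  D = -0.245574-0.006662i
d^3_{0,-1}: k∈[0..2] ⇒ -0.001750 +0.103023 -0.673724 = -0.572452;  D = -0.171746+0.546081i
d^3_{1,-1}: k∈[0..2] ⇒ +0.013429 -0.351274 +0.861444 = +0.523599;  D = +0.437310+0.287951i
d^3_{2,-1}: k∈[0..1] ⇒ -0.062698 +0.615023 = +0.552326;  D = -0.418536+0.360404i
d^3_{3,-1}: single k=0 term ⇒ +0.170060;  D = -0.071405-0.154342i
Y_3^{m'}(θ=2.5753,φ=5.4654) and Σ D·Y over m':
  (+0.0075-0.0044i)·(-0.0498+0.0409i)  (-0.0151-0.0592i)·(+0.0161-0.2477i)  (-0.2456-0.0067i)·(+0.3036+0.3240i)  (-0.1717+0.5461i)·(-0.1766+0.0000i)  (+0.4373+0.2880i)·(-0.3036+0.3240i)  (-0.4185+0.3604i)·(+0.0161+0.2477i)  (-0.0714-0.1543i)·(+0.0498+0.0409i)
Y_3^-1(R⁻¹ n̂) = -0.376488-0.228951i

Re=-0.3765 Im=-0.2290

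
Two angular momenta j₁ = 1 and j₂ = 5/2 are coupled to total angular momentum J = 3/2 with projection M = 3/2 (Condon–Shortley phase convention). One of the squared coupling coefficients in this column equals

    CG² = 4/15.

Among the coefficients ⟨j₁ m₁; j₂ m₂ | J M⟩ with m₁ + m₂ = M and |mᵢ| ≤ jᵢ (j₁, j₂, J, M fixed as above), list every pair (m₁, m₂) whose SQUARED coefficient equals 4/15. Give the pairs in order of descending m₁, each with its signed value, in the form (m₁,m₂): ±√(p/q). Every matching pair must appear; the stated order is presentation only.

(0,3/2): −√(4/15)

Admissible pairs with m₁+m₂ = M = 3/2: (-1,5/2), (0,3/2), (1,1/2)
  (m₁,m₂)=(1,1/2): CG² = 1/15, CG = +√(1/15)
  (m₁,m₂)=(0,3/2): CG² = 4/15, CG = −√(4/15)   ← matches the target
  (m₁,m₂)=(-1,5/2): CG² = 2/3, CG = +√(2/3)
Pairs with CG² = 4/15: (0,3/2): −√(4/15)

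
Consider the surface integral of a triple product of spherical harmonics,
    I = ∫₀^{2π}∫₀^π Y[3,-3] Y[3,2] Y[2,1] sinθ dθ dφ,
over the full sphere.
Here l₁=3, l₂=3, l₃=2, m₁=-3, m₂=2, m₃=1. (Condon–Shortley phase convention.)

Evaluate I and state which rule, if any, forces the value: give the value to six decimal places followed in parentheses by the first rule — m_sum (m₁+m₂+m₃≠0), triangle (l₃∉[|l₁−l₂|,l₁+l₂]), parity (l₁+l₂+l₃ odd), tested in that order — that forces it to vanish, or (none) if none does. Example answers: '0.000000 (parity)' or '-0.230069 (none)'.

-0.210261 (none)

m-sum 0 ✓  L=8 even ✓  0≤2≤6 ✓
Π(2lᵢ+1) = 7×7×5 = 245
triangle coeff Δ(3,3,2) = 1/3780
Σ_t [1,3]: t=1:−1/24 t=2:+1/4 t=3:−1/24 = 1/6
(3j)²=4/105 [(3 3 2; 0 0 0)], sign=+1
Σ_t [4,4]: t=4:+1/48 = 1/48
(3j)²=5/84 [(3 3 2; -3 2 1)], sign=-1
⇒ 4πI² = 5/9
I = (-1)√(5/9/(4π)) = -0.21026104
No selection rule forces the value: the integral is nonzero (none).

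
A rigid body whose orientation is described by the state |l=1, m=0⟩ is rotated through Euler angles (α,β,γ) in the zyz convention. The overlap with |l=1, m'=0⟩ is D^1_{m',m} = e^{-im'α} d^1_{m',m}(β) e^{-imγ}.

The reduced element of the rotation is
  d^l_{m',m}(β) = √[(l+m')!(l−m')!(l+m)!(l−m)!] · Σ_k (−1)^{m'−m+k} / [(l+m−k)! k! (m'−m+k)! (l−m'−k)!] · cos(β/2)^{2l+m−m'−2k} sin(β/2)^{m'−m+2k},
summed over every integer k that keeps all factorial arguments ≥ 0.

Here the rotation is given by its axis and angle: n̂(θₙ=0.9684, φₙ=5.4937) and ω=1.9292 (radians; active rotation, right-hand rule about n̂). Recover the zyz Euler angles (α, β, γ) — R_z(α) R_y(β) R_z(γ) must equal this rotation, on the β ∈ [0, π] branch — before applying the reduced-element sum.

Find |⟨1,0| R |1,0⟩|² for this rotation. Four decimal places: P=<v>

Axis–angle → zyz. n̂ = (sinθₙcosφₙ, sinθₙsinφₙ, cosθₙ) = (+0.580256, -0.585018, +0.566619), ω = 1.9292.
R = I cosω + sinω [n̂]ₓ + (1−cosω) n̂n̂ᵀ gives
  R = [+0.104023, -0.989151, -0.103731; +0.072078, +0.111520, -0.991145; +0.991960, +0.095625, +0.082897]
β = atan2(√(R₁₃²+R₂₃²), R₃₃) = 1.487804; α = atan2(R₂₃, R₁₃) mod 2π = 4.608111; γ = atan2(R₃₂, −R₃₁) mod 2π = 3.045489
First d^1_{0,0}(β=1.4878), then the phase factors e^{-i(0)α} and e^{-i(0)γ}:
Half-angle: c=0.735832, s=0.677164. N=√(1·1·1·1)=1.000000
Admissible k: 0..1 (factorial args all ≥0)
  k=0: (−1)^0·1.0000/(1)·0.7358^2·0.6772^0 = +0.541449
  k=1: (−1)^1·1.0000/(1)·0.7358^0·0.6772^2 = -0.458551
d^1_{0,0}(1.4878) = +0.541449 -0.458551 = +0.082897
|D^1_{0,0}|² = |d^1_{0,0}(β)|² = (+0.082897)² = 0.006872 (the z-rotation phases have unit modulus)

P=0.0069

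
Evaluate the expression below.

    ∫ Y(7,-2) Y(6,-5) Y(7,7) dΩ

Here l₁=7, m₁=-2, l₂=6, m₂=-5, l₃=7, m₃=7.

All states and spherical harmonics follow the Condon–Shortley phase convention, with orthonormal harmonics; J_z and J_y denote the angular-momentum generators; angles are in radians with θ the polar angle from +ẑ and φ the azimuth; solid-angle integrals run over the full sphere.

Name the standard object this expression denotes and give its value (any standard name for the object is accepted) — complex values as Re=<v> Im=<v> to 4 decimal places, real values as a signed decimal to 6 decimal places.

This is a Gaunt coefficient — the integral of a triple product of spherical harmonics over the sphere.
Rules hold: Σm=0, L=20 even, 1≤7≤13.
N = 15·13·15 = 2925
Δ = 6!·8!·6!/21! = 1/2444321880
Racah Σ t=0..6: t=0:+1/2612736000 t=1:−1/20736000 t=2:+1/1658880 t=3:−1/746496 t=4:+1/1658880 t=5:−1/20736000 t=6:+1/2612736000 = -1/4354560
⇒ 3j(7 6 7; 0 0 0)² = 1000/138567, sgn +1
Racah Σ t=1..1: t=1:−1/3483648000 = -1/3483648000
⇒ 3j(7 6 7; -2 -5 7)² = 33/6460, sgn -1
4πI² = N·(3j₀)²·(3jₘ)² = 11250/104329
I = -1·√(0.107832/4π) = -0.09263366

Gaunt coefficient, -0.092634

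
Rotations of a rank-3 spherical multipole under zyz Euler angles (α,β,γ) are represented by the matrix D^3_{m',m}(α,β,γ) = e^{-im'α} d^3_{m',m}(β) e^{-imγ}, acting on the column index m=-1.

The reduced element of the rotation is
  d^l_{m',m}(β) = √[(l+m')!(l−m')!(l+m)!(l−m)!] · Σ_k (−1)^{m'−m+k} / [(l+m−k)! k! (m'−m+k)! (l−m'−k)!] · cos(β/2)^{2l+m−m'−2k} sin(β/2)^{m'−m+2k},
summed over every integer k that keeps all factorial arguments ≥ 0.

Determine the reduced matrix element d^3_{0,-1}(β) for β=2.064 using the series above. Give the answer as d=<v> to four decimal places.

d=-0.0461

d^3_{0,-1}(β=2.0640) via the finite sum:
With c≡cos(β/2)=0.513103 and s≡sin(β/2)=0.858327, N=[6·6·2·24]^{1/2}=41.569219
Admissible k: 0..2 (factorial args all ≥0)
  k=0: (−1)^1·41.5692/(12)·0.5131^5·0.8583^1 = -0.105747
  k=1: (−1)^2·41.5692/(4)·0.5131^3·0.8583^3 = +0.887737
  k=2: (−1)^3·41.5692/(12)·0.5131^1·0.8583^5 = -0.828055
d^3_{0,-1}(2.0640) = -0.105747 +0.887737 -0.828055 = -0.046064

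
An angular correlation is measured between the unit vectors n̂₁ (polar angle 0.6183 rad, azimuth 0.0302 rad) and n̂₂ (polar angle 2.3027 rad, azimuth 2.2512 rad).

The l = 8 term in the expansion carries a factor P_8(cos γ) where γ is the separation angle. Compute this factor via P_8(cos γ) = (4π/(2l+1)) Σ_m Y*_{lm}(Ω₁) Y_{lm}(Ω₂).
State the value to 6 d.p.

-0.045056

Summing Y*_{l m}(θ₁,φ₁)·Y_{l m}(θ₂,φ₂) over m ∈ [−8, 8]; prefactor 4π/(2·8+1) = 0.739198:
  term(m=-8) = 0.00015 + 0.00028j   from Y*(Ω₁)=0.00638 + 0.00157j, Y(Ω₂)=0.03227 + 0.03599j
  term(m=-7) = 0.00633 + 0.00103j   from Y*(Ω₁)=0.03612 + 0.00775j, Y(Ω₂)=0.17348 - 0.00876j
  term(m=-6) = 0.03372 - 0.03203j   from Y*(Ω₁)=0.12584 + 0.02305j, Y(Ω₂)=0.21418 - 0.29377j
  term(m=-5) = -0.01509 - 0.13738j   from Y*(Ω₁)=0.29835 + 0.04540j, Y(Ω₂)=-0.11792 - 0.44251j
  term(m=-4) = -0.09892 - 0.05940j   from Y*(Ω₁)=0.46991 + 0.05704j, Y(Ω₂)=-0.22258 - 0.09939j
  term(m=-3) = 0.07553 - 0.03015j   from Y*(Ω₁)=0.40464 + 0.03676j, Y(Ω₂)=0.17841 - 0.09072j
  term(m=-2) = -0.00288 + 0.01038j   from Y*(Ω₁)=-0.02943 - 0.00178j, Y(Ω₂)=0.07613 - 0.35720j
  term(m=-1) = -0.00940 - 0.01236j   from Y*(Ω₁)=-0.41415 - 0.01251j, Y(Ω₂)=0.02359 + 0.02914j
  term(m=+0) = -0.03983 + 0.00000j   from Y*(Ω₁)=-0.10822 + 0.00000j, Y(Ω₂)=0.36805 + 0.00000j
  term(m=+1) = -0.00940 + 0.01236j   from Y*(Ω₁)=0.41415 - 0.01251j, Y(Ω₂)=-0.02359 + 0.02914j
  term(m=+2) = -0.00288 - 0.01038j   from Y*(Ω₁)=-0.02943 + 0.00178j, Y(Ω₂)=0.07613 + 0.35720j
  term(m=+3) = 0.07553 + 0.03015j   from Y*(Ω₁)=-0.40464 + 0.03676j, Y(Ω₂)=-0.17841 - 0.09072j
  term(m=+4) = -0.09892 + 0.05940j   from Y*(Ω₁)=0.46991 - 0.05704j, Y(Ω₂)=-0.22258 + 0.09939j
  term(m=+5) = -0.01509 + 0.13738j   from Y*(Ω₁)=-0.29835 + 0.04540j, Y(Ω₂)=0.11792 - 0.44251j
  term(m=+6) = 0.03372 + 0.03203j   from Y*(Ω₁)=0.12584 - 0.02305j, Y(Ω₂)=0.21418 + 0.29377j
  term(m=+7) = 0.00633 - 0.00103j   from Y*(Ω₁)=-0.03612 + 0.00775j, Y(Ω₂)=-0.17348 - 0.00876j
  term(m=+8) = 0.00015 - 0.00028j   from Y*(Ω₁)=0.00638 - 0.00157j, Y(Ω₂)=0.03227 - 0.03599j
Accumulated sum -0.06095 - 0.00000j; after 4π/(2l+1) scaling, -0.04506 - 0.00000j ⇒ P_8 = -0.045056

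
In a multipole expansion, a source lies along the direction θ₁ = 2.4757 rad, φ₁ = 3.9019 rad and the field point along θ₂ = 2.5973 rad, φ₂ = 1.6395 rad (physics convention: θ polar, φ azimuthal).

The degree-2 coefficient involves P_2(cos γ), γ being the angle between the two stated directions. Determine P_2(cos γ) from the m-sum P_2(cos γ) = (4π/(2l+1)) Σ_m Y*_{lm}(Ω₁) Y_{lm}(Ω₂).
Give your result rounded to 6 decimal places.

-0.170457

Addition theorem: P_2(cos γ) = (4π/5) Σ_m Y*_{lm}(Ω₁) Y_{lm}(Ω₂), m = −2…2:
  m=-2: (+0.007394+0.147228i) × (-0.102596+0.014187i) = -0.002847-0.015000i  (running Σ = -0.002847-0.015000i)
  m=-1: (+0.271947+0.258631i) × (+0.023494+0.341421i) = -0.081913+0.098924i  (running Σ = -0.084760+0.083924i)
  m=0: (+0.269695-0.000000i) × (+0.377085+0.000000i) = +0.101698+0.000000i  (running Σ = +0.016938+0.083924i)
  m=1: (-0.271947+0.258631i) × (-0.023494+0.341421i) = -0.081913-0.098924i  (running Σ = -0.064975-0.015000i)
  m=2: (+0.007394-0.147228i) × (-0.102596-0.014187i) = -0.002847+0.015000i  (running Σ = -0.067823-0.000000i)
Σ over m = -0.067823-0.000000i; ×(4π/5) → -0.170457-0.000000i. Real part: -0.170457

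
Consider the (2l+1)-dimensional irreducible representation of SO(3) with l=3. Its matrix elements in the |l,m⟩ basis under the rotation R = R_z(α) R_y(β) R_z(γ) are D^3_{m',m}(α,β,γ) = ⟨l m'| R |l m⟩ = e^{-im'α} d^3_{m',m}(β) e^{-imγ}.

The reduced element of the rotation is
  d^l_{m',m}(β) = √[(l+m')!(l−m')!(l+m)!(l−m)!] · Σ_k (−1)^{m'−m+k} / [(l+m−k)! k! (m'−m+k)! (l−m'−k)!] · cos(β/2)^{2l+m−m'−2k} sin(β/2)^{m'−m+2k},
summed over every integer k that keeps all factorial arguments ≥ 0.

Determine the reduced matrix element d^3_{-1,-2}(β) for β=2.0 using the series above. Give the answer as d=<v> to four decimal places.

d^3_{-1,-2}(β=2.0000) via the finite sum:
Half-angle: c=0.540302, s=0.841471. N=√(2·24·1·120)=75.894664
k∈{0,1} keeps every argument non-negative
  k=0: (−1)^1·75.8947/(24)·0.5403^5·0.8415^1 = -0.122525
  k=1: (−1)^2·75.8947/(12)·0.5403^3·0.8415^3 = +0.594371
d^3_{-1,-2}(2.0000) = -0.122525 +0.594371 = +0.471847

d=0.4718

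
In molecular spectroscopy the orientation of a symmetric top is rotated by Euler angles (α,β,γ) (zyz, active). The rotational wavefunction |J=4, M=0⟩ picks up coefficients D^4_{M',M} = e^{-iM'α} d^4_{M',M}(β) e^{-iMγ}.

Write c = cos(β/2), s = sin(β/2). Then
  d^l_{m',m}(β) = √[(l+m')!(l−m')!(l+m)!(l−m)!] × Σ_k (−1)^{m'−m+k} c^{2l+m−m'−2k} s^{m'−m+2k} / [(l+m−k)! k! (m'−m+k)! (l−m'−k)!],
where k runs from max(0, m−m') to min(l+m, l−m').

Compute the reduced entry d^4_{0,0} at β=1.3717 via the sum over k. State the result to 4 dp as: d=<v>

d=0.2350

d^4_{0,0}(β=1.3717) via the finite sum:
With c≡cos(β/2)=0.773881 and s≡sin(β/2)=0.633331, N=[24·24·24·24]^{1/2}=576.000000
Admissible k: 0..4 (factorial args all ≥0)
  k=0: (−1)^0·576.0000/(576)·0.7739^8·0.6333^0 = +0.128645
  k=1: (−1)^1·576.0000/(36)·0.7739^6·0.6333^2 = -1.378563
  k=2: (−1)^2·576.0000/(16)·0.7739^4·0.6333^4 = +2.077410
  k=3: (−1)^3·576.0000/(36)·0.7739^2·0.6333^6 = -0.618377
  k=4: (−1)^4·576.0000/(576)·0.7739^0·0.6333^8 = +0.025885
d^4_{0,0}(1.3717) = +0.128645 -1.378563 +2.077410 -0.618377 +0.025885 = +0.235001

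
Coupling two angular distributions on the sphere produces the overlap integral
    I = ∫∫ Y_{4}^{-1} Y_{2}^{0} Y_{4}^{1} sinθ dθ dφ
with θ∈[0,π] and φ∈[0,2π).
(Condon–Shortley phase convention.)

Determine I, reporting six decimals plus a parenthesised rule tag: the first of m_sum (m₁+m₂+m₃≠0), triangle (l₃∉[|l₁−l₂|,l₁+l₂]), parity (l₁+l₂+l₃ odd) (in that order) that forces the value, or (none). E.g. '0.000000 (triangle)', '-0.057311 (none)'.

Rules hold: Σm=0, L=10 even, 2≤4≤6.
N = 9·5·9 = 405
Δ = 2!·6!·2!/11! = 1/13860
Racah Σ t=0..2: t=0:+1/192 t=1:−1/36 t=2:+1/192 = -5/288
⇒ 3j(4 2 4; 0 0 0)² = 20/693, sgn -1
Racah Σ t=0..2: t=0:+1/480 t=1:−1/48 t=2:+1/144 = -17/1440
⇒ 3j(4 2 4; -1 0 1)² = 289/13860, sgn +1
4πI² = N·(3j₀)²·(3jₘ)² = 1445/5929
I = -1·√(0.243717/4π) = -0.13926381
No selection rule forces the value: the integral is nonzero (none).

-0.139264 (none)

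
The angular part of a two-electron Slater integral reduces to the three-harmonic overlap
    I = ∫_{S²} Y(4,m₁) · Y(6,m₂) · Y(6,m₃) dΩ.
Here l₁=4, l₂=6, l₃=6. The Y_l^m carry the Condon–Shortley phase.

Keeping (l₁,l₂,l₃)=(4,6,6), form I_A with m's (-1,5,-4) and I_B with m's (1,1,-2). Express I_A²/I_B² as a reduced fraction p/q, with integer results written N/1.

Same 4,6,6: normalisation and zero-m 3j drop out of the ratio.
A: Δ: 4! 4! 8! / 17! → 1/15315300; sum: t=3:−1/967680 t=4:+1/725760 = 1/2903040; 3j²(4 6 6; -1 5 -4) = Δ·Π!·Σ² = 5/3094  (sign +1)
B: Δ: 4! 4! 8! / 17! → 1/15315300; sum: t=0:+1/725760 t=1:−1/34560 t=2:+1/17280 t=3:−1/82944 = 53/2903040; 3j²(4 6 6; 1 1 -2) = Δ·Π!·Σ² = 2809/306306  (sign +1)
I_A²/I_B² = (5/3094)/(2809/306306) = 495/2809

495/2809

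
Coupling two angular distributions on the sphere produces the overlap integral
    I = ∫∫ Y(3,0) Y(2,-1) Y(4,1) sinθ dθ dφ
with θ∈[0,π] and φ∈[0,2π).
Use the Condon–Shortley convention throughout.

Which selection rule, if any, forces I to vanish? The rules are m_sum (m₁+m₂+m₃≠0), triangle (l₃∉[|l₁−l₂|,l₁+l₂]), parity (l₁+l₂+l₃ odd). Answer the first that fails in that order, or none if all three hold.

Σmᵢ = 0  ✓
l₃∈[|l₁−l₂|,l₁+l₂]=[1,5], have l₃=4  ✓
Σlᵢ = 9 ⇒ odd  ✗

parity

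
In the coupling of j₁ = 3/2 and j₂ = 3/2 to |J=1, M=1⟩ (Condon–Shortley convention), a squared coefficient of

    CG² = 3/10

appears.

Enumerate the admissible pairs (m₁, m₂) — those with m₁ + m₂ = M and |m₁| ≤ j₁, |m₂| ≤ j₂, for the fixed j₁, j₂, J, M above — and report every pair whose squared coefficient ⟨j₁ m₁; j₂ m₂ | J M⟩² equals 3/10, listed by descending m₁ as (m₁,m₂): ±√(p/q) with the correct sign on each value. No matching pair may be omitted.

Admissible pairs with m₁+m₂ = M = 1: (-1/2,3/2), (1/2,1/2), (3/2,-1/2)
  (m₁,m₂)=(3/2,-1/2): CG² = 3/10, CG = +√(3/10)   ← matches the target
  (m₁,m₂)=(1/2,1/2): CG² = 2/5, CG = −√(2/5)
  (m₁,m₂)=(-1/2,3/2): CG² = 3/10, CG = +√(3/10)   ← matches the target
Pairs with CG² = 3/10: (3/2,-1/2): +√(3/10); (-1/2,3/2): +√(3/10)

(3/2,-1/2): +√(3/10); (-1/2,3/2): +√(3/10)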